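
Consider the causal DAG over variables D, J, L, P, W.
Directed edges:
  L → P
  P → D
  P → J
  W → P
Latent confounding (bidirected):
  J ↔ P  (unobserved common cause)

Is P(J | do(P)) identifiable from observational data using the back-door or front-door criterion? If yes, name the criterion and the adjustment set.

desc(P)\{P}={D,J}; candidates ⊆ {L,W}.
P↔J: latent back-door arc(s) into P.
size 0: {}; under {} P still reaches {J,L,W} ∋ J.
size 1: {L}, {W}; under {L} P still reaches {J,W} ∋ J.
size 2: {L,W}; under {L,W} P still reaches {J} ∋ J.
P↔J cannot be blocked by any observed set — no back-door set.
No mediator lies on a directed P→…→J path.
Neither criterion identifies P(J|do(P)) in this graph.

P(J|do(P)): not identifiable (no BD/FD set).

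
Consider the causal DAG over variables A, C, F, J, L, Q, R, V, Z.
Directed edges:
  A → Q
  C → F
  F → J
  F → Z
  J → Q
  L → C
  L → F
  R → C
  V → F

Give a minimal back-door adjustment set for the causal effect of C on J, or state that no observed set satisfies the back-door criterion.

C→J: minimal back-door set {L}.

desc(C)\{C}={F,J,Q,Z}; candidates ⊆ {A,L,R,V}.
size 0: {}; under {} C still reaches {F,J,L,Q,R,Z} ∋ J.
{L}: C⊥J given {L} in G with C→· removed — back-door holds.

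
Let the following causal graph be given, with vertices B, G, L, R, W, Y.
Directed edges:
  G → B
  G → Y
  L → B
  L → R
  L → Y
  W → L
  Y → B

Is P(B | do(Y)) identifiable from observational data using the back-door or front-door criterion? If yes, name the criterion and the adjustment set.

desc(Y)\{Y}={B}; candidates ⊆ {G,L,R,W}.
size 0: {}; under {} Y still reaches {B,G,L,R,W} ∋ B.
size 1: {G}, {L}, {R} …(+1); under {G} Y still reaches {B,L,R,W} ∋ B.
{G,L}: Y⊥B given {G,L} in G with Y→· removed — back-door holds.
P(B|do(Y)) = Σ_{G,L} P(B|Y,G,L)·P(G,L).

P(B|do(Y)): backdoor, adjust for {G, L}.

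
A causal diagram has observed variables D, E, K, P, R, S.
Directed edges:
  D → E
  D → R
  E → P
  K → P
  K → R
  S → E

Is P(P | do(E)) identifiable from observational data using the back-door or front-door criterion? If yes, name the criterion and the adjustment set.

P(P|do(E)): backdoor, adjust for ∅.

desc(E)\{E}={P}; candidates ⊆ {D,K,R,S}.
∅: E⊥P given ∅ in G with E→· removed — back-door holds.
P(P|do(E)) = P(P|E) — no adjustment needed.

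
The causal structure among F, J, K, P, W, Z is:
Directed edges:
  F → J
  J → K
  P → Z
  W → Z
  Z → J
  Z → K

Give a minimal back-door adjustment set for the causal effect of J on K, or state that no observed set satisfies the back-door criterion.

desc(J)\{J}={K}; candidates ⊆ {F,P,W,Z}.
size 0: {}; under {} J still reaches {F,K,P,W,Z} ∋ K.
{Z}: J⊥K given {Z} in G with J→· removed — back-door holds.

J→K: minimal back-door set {Z}.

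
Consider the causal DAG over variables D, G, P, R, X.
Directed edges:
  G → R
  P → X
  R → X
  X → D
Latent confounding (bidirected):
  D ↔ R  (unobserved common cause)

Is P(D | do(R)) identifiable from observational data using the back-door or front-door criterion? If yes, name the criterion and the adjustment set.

desc(R)\{R}={D,X}; candidates ⊆ {G,P}.
R↔D: latent back-door arc(s) into R.
size 0: {}; under {} R still reaches {D,G} ∋ D.
size 1: {G}, {P}; under {G} R still reaches {D} ∋ D.
size 2: {G,P}; under {G,P} R still reaches {D} ∋ D.
R↔D cannot be blocked by any observed set — no back-door set.
{X}: (i) intercepts every directed R→D path; (ii) no back-door R→{X}; (iii) {R} blocks every back-door {X}→D. Front-door holds.
P(D|do(R)) = Σ_{X} P(X|R) Σ_{R'} P(D|X,R')P(R').

P(D|do(R)): frontdoor, adjust for {X}.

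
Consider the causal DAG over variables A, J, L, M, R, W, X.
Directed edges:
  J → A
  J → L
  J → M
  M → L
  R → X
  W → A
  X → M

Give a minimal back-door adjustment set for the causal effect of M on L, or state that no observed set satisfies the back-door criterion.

M→L: minimal back-door set {J}.

desc(M)\{M}={L}; candidates ⊆ {A,J,R,W,X}.
size 0: {}; under {} M still reaches {A,J,L,R,X} ∋ L.
{J}: M⊥L given {J} in G with M→· removed — back-door holds.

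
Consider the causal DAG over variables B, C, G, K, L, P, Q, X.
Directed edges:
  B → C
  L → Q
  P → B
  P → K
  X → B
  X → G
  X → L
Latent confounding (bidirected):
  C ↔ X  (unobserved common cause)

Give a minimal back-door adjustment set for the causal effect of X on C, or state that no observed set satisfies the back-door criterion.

desc(X)\{X}={B,C,G,L,Q}; candidates ⊆ {K,P}.
X↔C: latent back-door arc(s) into X.
size 0: {}; under {} X still reaches {C} ∋ C.
size 1: {K}, {P}; under {K} X still reaches {C} ∋ C.
size 2: {K,P}; under {K,P} X still reaches {C} ∋ C.
X↔C cannot be blocked by any observed set — no back-door set.

X→C: no observed back-door set.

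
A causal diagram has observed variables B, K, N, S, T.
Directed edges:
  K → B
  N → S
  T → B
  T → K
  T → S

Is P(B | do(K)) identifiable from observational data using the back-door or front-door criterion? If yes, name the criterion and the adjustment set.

P(B|do(K)): backdoor, adjust for {T}.

desc(K)\{K}={B}; candidates ⊆ {N,S,T}.
size 0: {}; under {} K still reaches {B,S,T} ∋ B.
{T}: K⊥B given {T} in G with K→· removed — back-door holds.
P(B|do(K)) = Σ_{T} P(B|K,T)·P(T).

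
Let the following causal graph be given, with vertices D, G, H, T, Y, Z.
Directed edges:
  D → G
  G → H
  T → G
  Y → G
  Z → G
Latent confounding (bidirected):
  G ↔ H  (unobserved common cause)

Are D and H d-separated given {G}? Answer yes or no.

Bayes-Ball from D | {G} reaches {H,T,Y,Z}.
H ∈ reach(D|{G}) ⇒ D ⊥̸ H | {G}.

No — D and H are d-connected given {G}.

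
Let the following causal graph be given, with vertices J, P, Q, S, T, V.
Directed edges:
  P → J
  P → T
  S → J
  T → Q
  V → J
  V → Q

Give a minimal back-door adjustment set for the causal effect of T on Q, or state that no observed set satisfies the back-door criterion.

desc(T)\{T}={Q}; candidates ⊆ {J,P,S,V}.
∅: T⊥Q given ∅ in G with T→· removed — back-door holds.

T→Q: minimal back-door set ∅.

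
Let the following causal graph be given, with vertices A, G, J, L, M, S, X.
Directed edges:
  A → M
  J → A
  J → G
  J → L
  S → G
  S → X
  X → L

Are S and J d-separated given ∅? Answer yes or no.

Yes — S ⊥ J | ∅.

Bayes-Ball from S | ∅ reaches {G,L,X}.
J ∉ reach(S|∅) ⇒ S ⊥ J | ∅.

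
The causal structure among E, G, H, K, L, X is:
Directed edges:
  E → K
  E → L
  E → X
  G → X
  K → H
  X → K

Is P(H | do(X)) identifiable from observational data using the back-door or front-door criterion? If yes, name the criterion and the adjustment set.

desc(X)\{X}={H,K}; candidates ⊆ {E,G,L}.
size 0: {}; under {} X still reaches {E,G,H,K,L} ∋ H.
{E}: X⊥H given {E} in G with X→· removed — back-door holds.
P(H|do(X)) = Σ_{E} P(H|X,E)·P(E).

P(H|do(X)): backdoor, adjust for {E}.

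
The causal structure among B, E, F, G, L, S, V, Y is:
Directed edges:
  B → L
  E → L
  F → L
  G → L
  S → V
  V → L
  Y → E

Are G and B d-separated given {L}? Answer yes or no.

No — G and B are d-connected given {L}.

Bayes-Ball from G | {L} reaches {B,E,F,S,V,Y}.
B ∈ reach(G|{L}) ⇒ G ⊥̸ B | {L}.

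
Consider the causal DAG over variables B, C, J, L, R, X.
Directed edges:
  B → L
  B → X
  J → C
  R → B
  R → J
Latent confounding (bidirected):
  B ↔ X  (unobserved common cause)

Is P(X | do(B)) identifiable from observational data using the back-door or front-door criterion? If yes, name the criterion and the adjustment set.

desc(B)\{B}={L,X}; candidates ⊆ {C,J,R}.
B↔X: latent back-door arc(s) into B.
size 0: {}; under {} B still reaches {C,J,R,X} ∋ X.
size 1: {C}, {J}, {R}; under {C} B still reaches {J,R,X} ∋ X.
size 2: {C,J}, {C,R}, {J,R}; under {C,J} B still reaches {R,X} ∋ X.
B↔X cannot be blocked by any observed set — no back-door set.
No mediator lies on a directed B→…→X path.
Neither criterion identifies P(X|do(B)) in this graph.

P(X|do(B)): not identifiable (no BD/FD set).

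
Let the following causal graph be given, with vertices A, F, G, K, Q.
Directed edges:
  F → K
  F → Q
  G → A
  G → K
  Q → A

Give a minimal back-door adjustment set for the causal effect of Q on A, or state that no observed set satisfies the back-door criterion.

desc(Q)\{Q}={A}; candidates ⊆ {F,G,K}.
∅: Q⊥A given ∅ in G with Q→· removed — back-door holds.

Q→A: minimal back-door set ∅.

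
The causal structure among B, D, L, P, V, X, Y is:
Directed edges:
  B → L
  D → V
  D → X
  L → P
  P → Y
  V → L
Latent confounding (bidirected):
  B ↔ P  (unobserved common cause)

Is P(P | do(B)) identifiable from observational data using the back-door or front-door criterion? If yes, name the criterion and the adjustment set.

P(P|do(B)): frontdoor, adjust for {L}.

desc(B)\{B}={L,P,Y}; candidates ⊆ {D,V,X}.
B↔P: latent back-door arc(s) into B.
size 0: {}; under {} B still reaches {P,Y} ∋ P.
size 1: {D}, {V}, {X}; under {D} B still reaches {P,Y} ∋ P.
size 2: {D,V}, {D,X}, {V,X}; under {D,V} B still reaches {P,Y} ∋ P.
B↔P cannot be blocked by any observed set — no back-door set.
{L}: (i) intercepts every directed B→P path; (ii) no back-door B→{L}; (iii) {B} blocks every back-door {L}→P. Front-door holds.
P(P|do(B)) = Σ_{L} P(L|B) Σ_{B'} P(P|L,B')P(B').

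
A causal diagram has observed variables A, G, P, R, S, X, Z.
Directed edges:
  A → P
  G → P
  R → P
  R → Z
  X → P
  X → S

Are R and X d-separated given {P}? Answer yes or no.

Bayes-Ball from R | {P} reaches {A,G,S,X,Z}.
X ∈ reach(R|{P}) ⇒ R ⊥̸ X | {P}.

No — R and X are d-connected given {P}.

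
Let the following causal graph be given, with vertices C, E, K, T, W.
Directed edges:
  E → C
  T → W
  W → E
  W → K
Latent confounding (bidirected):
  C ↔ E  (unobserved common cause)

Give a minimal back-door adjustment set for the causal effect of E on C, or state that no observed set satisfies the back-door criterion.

desc(E)\{E}={C}; candidates ⊆ {K,T,W}.
E↔C: latent back-door arc(s) into E.
size 0: {}; under {} E still reaches {C,K,T,W} ∋ C.
size 1: {K}, {T}, {W}; under {K} E still reaches {C,T,W} ∋ C.
size 2: {K,T}, {K,W}, {T,W}; under {K,T} E still reaches {C,W} ∋ C.
E↔C cannot be blocked by any observed set — no back-door set.

E→C: no observed back-door set.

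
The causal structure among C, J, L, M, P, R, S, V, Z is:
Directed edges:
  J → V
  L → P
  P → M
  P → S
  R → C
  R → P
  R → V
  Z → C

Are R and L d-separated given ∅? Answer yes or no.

Yes — R ⊥ L | ∅.

Bayes-Ball from R | ∅ reaches {C,M,P,S,V}.
L ∉ reach(R|∅) ⇒ R ⊥ L | ∅.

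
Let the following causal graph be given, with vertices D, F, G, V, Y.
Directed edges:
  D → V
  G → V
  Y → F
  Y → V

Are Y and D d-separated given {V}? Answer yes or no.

Bayes-Ball from Y | {V} reaches {D,F,G}.
D ∈ reach(Y|{V}) ⇒ Y ⊥̸ D | {V}.

No — Y and D are d-connected given {V}.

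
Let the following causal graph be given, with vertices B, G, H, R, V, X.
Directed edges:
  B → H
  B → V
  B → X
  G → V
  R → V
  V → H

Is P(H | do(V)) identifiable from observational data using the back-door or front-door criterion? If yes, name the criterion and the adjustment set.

desc(V)\{V}={H}; candidates ⊆ {B,G,R,X}.
size 0: {}; under {} V still reaches {B,G,H,R,X} ∋ H.
{B}: V⊥H given {B} in G with V→· removed — back-door holds.
P(H|do(V)) = Σ_{B} P(H|V,B)·P(B).

P(H|do(V)): backdoor, adjust for {B}.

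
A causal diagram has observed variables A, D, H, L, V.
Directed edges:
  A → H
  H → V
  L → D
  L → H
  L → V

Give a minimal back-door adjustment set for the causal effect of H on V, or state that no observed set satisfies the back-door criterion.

desc(H)\{H}={V}; candidates ⊆ {A,D,L}.
size 0: {}; under {} H still reaches {A,D,L,V} ∋ V.
{L}: H⊥V given {L} in G with H→· removed — back-door holds.

H→V: minimal back-door set {L}.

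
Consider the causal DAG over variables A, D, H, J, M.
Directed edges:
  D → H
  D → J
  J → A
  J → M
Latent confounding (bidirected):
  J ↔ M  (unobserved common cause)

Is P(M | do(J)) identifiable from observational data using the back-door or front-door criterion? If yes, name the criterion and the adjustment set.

P(M|do(J)): not identifiable (no BD/FD set).

desc(J)\{J}={A,M}; candidates ⊆ {D,H}.
J↔M: latent back-door arc(s) into J.
size 0: {}; under {} J still reaches {D,H,M} ∋ M.
size 1: {D}, {H}; under {D} J still reaches {M} ∋ M.
size 2: {D,H}; under {D,H} J still reaches {M} ∋ M.
J↔M cannot be blocked by any observed set — no back-door set.
No mediator lies on a directed J→…→M path.
Neither criterion identifies P(M|do(J)) in this graph.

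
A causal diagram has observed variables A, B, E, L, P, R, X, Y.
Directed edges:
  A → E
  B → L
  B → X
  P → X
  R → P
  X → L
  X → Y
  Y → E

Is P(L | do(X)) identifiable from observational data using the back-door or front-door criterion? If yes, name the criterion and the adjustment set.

P(L|do(X)): backdoor, adjust for {B}.

desc(X)\{X}={E,L,Y}; candidates ⊆ {A,B,P,R}.
size 0: {}; under {} X still reaches {B,L,P,R} ∋ L.
{B}: X⊥L given {B} in G with X→· removed — back-door holds.
P(L|do(X)) = Σ_{B} P(L|X,B)·P(B).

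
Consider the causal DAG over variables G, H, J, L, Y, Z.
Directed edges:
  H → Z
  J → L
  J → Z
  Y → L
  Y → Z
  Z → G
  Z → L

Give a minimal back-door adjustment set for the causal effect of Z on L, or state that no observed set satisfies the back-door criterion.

Z→L: minimal back-door set {J, Y}.

desc(Z)\{Z}={G,L}; candidates ⊆ {H,J,Y}.
size 0: {}; under {} Z still reaches {H,J,L,Y} ∋ L.
size 1: {H}, {J}, {Y}; under {H} Z still reaches {J,L,Y} ∋ L.
{J,Y}: Z⊥L given {J,Y} in G with Z→· removed — back-door holds.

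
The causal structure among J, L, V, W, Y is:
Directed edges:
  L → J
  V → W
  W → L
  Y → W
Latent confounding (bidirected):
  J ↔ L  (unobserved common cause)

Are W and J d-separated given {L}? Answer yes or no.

No — W and J are d-connected given {L}.

Bayes-Ball from W | {L} reaches {J,V,Y}.
J ∈ reach(W|{L}) ⇒ W ⊥̸ J | {L}.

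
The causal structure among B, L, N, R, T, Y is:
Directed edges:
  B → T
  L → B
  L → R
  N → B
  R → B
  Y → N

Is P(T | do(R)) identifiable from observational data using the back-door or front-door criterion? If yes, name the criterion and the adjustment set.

desc(R)\{R}={B,T}; candidates ⊆ {L,N,Y}.
size 0: {}; under {} R still reaches {B,L,T} ∋ T.
{L}: R⊥T given {L} in G with R→· removed — back-door holds.
P(T|do(R)) = Σ_{L} P(T|R,L)·P(L).

P(T|do(R)): backdoor, adjust for {L}.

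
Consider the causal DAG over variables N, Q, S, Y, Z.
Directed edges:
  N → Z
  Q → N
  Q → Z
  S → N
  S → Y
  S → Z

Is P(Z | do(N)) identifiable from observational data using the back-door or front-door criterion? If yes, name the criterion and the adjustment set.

desc(N)\{N}={Z}; candidates ⊆ {Q,S,Y}.
size 0: {}; under {} N still reaches {Q,S,Y,Z} ∋ Z.
size 1: {Q}, {S}, {Y}; under {Q} N still reaches {S,Y,Z} ∋ Z.
{Q,S}: N⊥Z given {Q,S} in G with N→· removed — back-door holds.
P(Z|do(N)) = Σ_{Q,S} P(Z|N,Q,S)·P(Q,S).

P(Z|do(N)): backdoor, adjust for {Q, S}.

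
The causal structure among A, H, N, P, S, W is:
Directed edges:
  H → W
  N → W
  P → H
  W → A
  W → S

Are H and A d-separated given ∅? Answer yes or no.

No — H and A are d-connected given ∅.

Bayes-Ball from H | ∅ reaches {A,P,S,W}.
A ∈ reach(H|∅) ⇒ H ⊥̸ A | ∅.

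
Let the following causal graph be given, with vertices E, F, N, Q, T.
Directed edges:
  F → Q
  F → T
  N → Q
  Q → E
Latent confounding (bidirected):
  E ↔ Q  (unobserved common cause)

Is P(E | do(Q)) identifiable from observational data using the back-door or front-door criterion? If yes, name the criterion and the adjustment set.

P(E|do(Q)): not identifiable (no BD/FD set).

desc(Q)\{Q}={E}; candidates ⊆ {F,N,T}.
Q↔E: latent back-door arc(s) into Q.
size 0: {}; under {} Q still reaches {E,F,N,T} ∋ E.
size 1: {F}, {N}, {T}; under {F} Q still reaches {E,N} ∋ E.
size 2: {F,N}, {F,T}, {N,T}; under {F,N} Q still reaches {E} ∋ E.
Q↔E cannot be blocked by any observed set — no back-door set.
No mediator lies on a directed Q→…→E path.
Neither criterion identifies P(E|do(Q)) in this graph.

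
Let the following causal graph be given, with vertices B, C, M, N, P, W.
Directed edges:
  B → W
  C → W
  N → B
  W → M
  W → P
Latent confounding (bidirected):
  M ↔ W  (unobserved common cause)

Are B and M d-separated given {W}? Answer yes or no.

Bayes-Ball from B | {W} reaches {C,M,N}.
M ∈ reach(B|{W}) ⇒ B ⊥̸ M | {W}.

No — B and M are d-connected given {W}.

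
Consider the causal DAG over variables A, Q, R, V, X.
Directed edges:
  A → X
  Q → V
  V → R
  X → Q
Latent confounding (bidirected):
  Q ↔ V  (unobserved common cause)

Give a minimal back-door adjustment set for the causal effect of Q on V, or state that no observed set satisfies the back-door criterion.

Q→V: no observed back-door set.

desc(Q)\{Q}={R,V}; candidates ⊆ {A,X}.
Q↔V: latent back-door arc(s) into Q.
size 0: {}; under {} Q still reaches {A,R,V,X} ∋ V.
size 1: {A}, {X}; under {A} Q still reaches {R,V,X} ∋ V.
size 2: {A,X}; under {A,X} Q still reaches {R,V} ∋ V.
Q↔V cannot be blocked by any observed set — no back-door set.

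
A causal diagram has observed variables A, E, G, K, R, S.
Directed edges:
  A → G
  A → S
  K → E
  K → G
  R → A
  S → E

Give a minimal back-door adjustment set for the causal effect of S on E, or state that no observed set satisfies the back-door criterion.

desc(S)\{S}={E}; candidates ⊆ {A,G,K,R}.
∅: S⊥E given ∅ in G with S→· removed — back-door holds.

S→E: minimal back-door set ∅.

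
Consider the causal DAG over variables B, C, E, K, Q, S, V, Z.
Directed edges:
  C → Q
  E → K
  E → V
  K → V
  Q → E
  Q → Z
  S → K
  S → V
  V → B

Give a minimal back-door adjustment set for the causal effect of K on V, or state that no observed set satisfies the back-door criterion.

K→V: minimal back-door set {E, S}.

desc(K)\{K}={B,V}; candidates ⊆ {C,E,Q,S,Z}.
size 0: {}; under {} K still reaches {B,C,E,Q,S,V,Z} ∋ V.
size 1: {C}, {E}, {Q} …(+2); under {C} K still reaches {B,E,Q,S,V,Z} ∋ V.
{E,S}: K⊥V given {E,S} in G with K→· removed — back-door holds.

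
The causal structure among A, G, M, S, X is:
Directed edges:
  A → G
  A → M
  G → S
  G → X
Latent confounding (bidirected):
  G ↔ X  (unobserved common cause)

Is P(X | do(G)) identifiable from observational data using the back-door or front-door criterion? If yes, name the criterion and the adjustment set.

P(X|do(G)): not identifiable (no BD/FD set).

desc(G)\{G}={S,X}; candidates ⊆ {A,M}.
G↔X: latent back-door arc(s) into G.
size 0: {}; under {} G still reaches {A,M,X} ∋ X.
size 1: {A}, {M}; under {A} G still reaches {X} ∋ X.
size 2: {A,M}; under {A,M} G still reaches {X} ∋ X.
G↔X cannot be blocked by any observed set — no back-door set.
No mediator lies on a directed G→…→X path.
Neither criterion identifies P(X|do(G)) in this graph.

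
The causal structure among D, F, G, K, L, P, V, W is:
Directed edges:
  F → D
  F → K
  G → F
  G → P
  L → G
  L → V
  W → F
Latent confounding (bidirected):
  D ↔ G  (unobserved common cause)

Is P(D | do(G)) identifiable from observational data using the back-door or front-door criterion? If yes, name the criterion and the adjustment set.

desc(G)\{G}={D,F,K,P}; candidates ⊆ {L,V,W}.
G↔D: latent back-door arc(s) into G.
size 0: {}; under {} G still reaches {D,L,V} ∋ D.
size 1: {L}, {V}, {W}; under {L} G still reaches {D} ∋ D.
size 2: {L,V}, {L,W}, {V,W}; under {L,V} G still reaches {D} ∋ D.
G↔D cannot be blocked by any observed set — no back-door set.
{F}: (i) intercepts every directed G→D path; (ii) no back-door G→{F}; (iii) {G} blocks every back-door {F}→D. Front-door holds.
P(D|do(G)) = Σ_{F} P(F|G) Σ_{G'} P(D|F,G')P(G').

P(D|do(G)): frontdoor, adjust for {F}.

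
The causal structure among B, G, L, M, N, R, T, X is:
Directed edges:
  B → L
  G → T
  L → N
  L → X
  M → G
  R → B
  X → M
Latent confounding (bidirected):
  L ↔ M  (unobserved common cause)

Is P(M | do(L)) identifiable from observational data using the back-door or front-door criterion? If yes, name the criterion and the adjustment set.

desc(L)\{L}={G,M,N,T,X}; candidates ⊆ {B,R}.
L↔M: latent back-door arc(s) into L.
size 0: {}; under {} L still reaches {B,G,M,R,T} ∋ M.
size 1: {B}, {R}; under {B} L still reaches {G,M,T} ∋ M.
size 2: {B,R}; under {B,R} L still reaches {G,M,T} ∋ M.
L↔M cannot be blocked by any observed set — no back-door set.
{X}: (i) intercepts every directed L→M path; (ii) no back-door L→{X}; (iii) {L} blocks every back-door {X}→M. Front-door holds.
P(M|do(L)) = Σ_{X} P(X|L) Σ_{L'} P(M|X,L')P(L').

P(M|do(L)): frontdoor, adjust for {X}.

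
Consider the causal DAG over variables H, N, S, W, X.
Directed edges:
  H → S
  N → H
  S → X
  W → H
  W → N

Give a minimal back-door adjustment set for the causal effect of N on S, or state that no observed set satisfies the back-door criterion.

desc(N)\{N}={H,S,X}; candidates ⊆ {W}.
size 0: {}; under {} N still reaches {H,S,W,X} ∋ S.
{W}: N⊥S given {W} in G with N→· removed — back-door holds.

N→S: minimal back-door set {W}.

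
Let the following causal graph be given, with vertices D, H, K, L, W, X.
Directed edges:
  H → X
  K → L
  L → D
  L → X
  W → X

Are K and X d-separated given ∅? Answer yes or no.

No — K and X are d-connected given ∅.

Bayes-Ball from K | ∅ reaches {D,L,X}.
X ∈ reach(K|∅) ⇒ K ⊥̸ X | ∅.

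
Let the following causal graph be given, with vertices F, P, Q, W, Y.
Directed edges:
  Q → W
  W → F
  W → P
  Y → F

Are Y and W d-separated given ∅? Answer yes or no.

Yes — Y ⊥ W | ∅.

Bayes-Ball from Y | ∅ reaches {F}.
W ∉ reach(Y|∅) ⇒ Y ⊥ W | ∅.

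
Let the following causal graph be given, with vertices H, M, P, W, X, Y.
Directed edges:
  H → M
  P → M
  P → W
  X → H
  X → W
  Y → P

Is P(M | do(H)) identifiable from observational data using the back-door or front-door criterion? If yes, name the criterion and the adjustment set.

desc(H)\{H}={M}; candidates ⊆ {P,W,X,Y}.
∅: H⊥M given ∅ in G with H→· removed — back-door holds.
P(M|do(H)) = P(M|H) — no adjustment needed.

P(M|do(H)): backdoor, adjust for ∅.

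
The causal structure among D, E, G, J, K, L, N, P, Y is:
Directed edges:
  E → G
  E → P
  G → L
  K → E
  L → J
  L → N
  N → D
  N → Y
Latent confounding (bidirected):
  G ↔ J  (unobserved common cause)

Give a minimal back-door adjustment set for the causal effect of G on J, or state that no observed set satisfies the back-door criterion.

G→J: no observed back-door set.

desc(G)\{G}={D,J,L,N,Y}; candidates ⊆ {E,K,P}.
G↔J: latent back-door arc(s) into G.
size 0: {}; under {} G still reaches {E,J,K,P} ∋ J.
size 1: {E}, {K}, {P}; under {E} G still reaches {J} ∋ J.
size 2: {E,K}, {E,P}, {K,P}; under {E,K} G still reaches {J} ∋ J.
G↔J cannot be blocked by any observed set — no back-door set.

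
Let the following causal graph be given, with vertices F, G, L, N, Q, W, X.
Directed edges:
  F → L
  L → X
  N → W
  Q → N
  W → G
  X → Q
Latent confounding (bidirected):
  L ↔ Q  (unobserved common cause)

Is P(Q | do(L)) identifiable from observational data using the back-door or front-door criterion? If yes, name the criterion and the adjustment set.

P(Q|do(L)): frontdoor, adjust for {X}.

desc(L)\{L}={G,N,Q,W,X}; candidates ⊆ {F}.
L↔Q: latent back-door arc(s) into L.
size 0: {}; under {} L still reaches {F,G,N,Q,W} ∋ Q.
size 1: {F}; under {F} L still reaches {G,N,Q,W} ∋ Q.
L↔Q cannot be blocked by any observed set — no back-door set.
{X}: (i) intercepts every directed L→Q path; (ii) no back-door L→{X}; (iii) {L} blocks every back-door {X}→Q. Front-door holds.
P(Q|do(L)) = Σ_{X} P(X|L) Σ_{L'} P(Q|X,L')P(L').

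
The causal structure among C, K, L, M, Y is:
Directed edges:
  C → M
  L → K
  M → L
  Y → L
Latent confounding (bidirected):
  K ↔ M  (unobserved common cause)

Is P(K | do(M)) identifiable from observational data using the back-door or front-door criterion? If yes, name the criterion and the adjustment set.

desc(M)\{M}={K,L}; candidates ⊆ {C,Y}.
M↔K: latent back-door arc(s) into M.
size 0: {}; under {} M still reaches {C,K} ∋ K.
size 1: {C}, {Y}; under {C} M still reaches {K} ∋ K.
size 2: {C,Y}; under {C,Y} M still reaches {K} ∋ K.
M↔K cannot be blocked by any observed set — no back-door set.
{L}: (i) intercepts every directed M→K path; (ii) no back-door M→{L}; (iii) {M} blocks every back-door {L}→K. Front-door holds.
P(K|do(M)) = Σ_{L} P(L|M) Σ_{M'} P(K|L,M')P(M').

P(K|do(M)): frontdoor, adjust for {L}.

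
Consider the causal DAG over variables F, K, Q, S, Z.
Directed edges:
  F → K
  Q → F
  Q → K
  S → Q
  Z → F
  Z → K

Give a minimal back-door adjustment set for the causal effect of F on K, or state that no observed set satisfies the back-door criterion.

desc(F)\{F}={K}; candidates ⊆ {Q,S,Z}.
size 0: {}; under {} F still reaches {K,Q,S,Z} ∋ K.
size 1: {Q}, {S}, {Z}; under {Q} F still reaches {K,Z} ∋ K.
{Q,Z}: F⊥K given {Q,Z} in G with F→· removed — back-door holds.

F→K: minimal back-door set {Q, Z}.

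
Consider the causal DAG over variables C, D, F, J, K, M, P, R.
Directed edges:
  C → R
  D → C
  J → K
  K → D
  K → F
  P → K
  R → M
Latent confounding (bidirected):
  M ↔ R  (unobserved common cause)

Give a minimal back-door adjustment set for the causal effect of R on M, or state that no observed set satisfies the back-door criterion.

desc(R)\{R}={M}; candidates ⊆ {C,D,F,J,K,P}.
R↔M: latent back-door arc(s) into R.
size 0: {}; under {} R still reaches {C,D,F,J,K,M,P} ∋ M.
size 1: {C}, {D}, {F} …(+3); under {C} R still reaches {M} ∋ M.
size 2: {C,D}, {C,F}, {C,J} …(+12); under {C,D} R still reaches {M} ∋ M.
R↔M cannot be blocked by any observed set — no back-door set.

R→M: no observed back-door set.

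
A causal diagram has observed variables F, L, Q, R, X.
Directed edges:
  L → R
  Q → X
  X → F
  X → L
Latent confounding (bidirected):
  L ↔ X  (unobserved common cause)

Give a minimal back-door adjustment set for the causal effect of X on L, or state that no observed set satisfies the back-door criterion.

desc(X)\{X}={F,L,R}; candidates ⊆ {Q}.
X↔L: latent back-door arc(s) into X.
size 0: {}; under {} X still reaches {L,Q,R} ∋ L.
size 1: {Q}; under {Q} X still reaches {L,R} ∋ L.
X↔L cannot be blocked by any observed set — no back-door set.

X→L: no observed back-door set.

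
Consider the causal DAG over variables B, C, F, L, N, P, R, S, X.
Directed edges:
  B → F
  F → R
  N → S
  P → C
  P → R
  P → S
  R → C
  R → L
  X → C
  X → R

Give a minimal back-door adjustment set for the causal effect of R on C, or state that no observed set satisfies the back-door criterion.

desc(R)\{R}={C,L}; candidates ⊆ {B,F,N,P,S,X}.
size 0: {}; under {} R still reaches {B,C,F,P,S,X} ∋ C.
size 1: {B}, {F}, {N} …(+3); under {B} R still reaches {C,F,P,S,X} ∋ C.
{P,X}: R⊥C given {P,X} in G with R→· removed — back-door holds.

R→C: minimal back-door set {P, X}.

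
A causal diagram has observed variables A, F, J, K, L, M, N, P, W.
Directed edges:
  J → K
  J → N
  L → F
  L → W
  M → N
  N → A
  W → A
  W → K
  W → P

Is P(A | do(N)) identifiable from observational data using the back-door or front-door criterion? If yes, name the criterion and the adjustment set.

P(A|do(N)): backdoor, adjust for ∅.

desc(N)\{N}={A}; candidates ⊆ {F,J,K,L,M,P,W}.
∅: N⊥A given ∅ in G with N→· removed — back-door holds.
P(A|do(N)) = P(A|N) — no adjustment needed.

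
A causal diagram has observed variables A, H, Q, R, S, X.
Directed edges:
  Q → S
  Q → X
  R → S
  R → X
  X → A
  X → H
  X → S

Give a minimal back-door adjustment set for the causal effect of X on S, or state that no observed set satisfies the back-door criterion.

desc(X)\{X}={A,H,S}; candidates ⊆ {Q,R}.
size 0: {}; under {} X still reaches {Q,R,S} ∋ S.
size 1: {Q}, {R}; under {Q} X still reaches {R,S} ∋ S.
{Q,R}: X⊥S given {Q,R} in G with X→· removed — back-door holds.

X→S: minimal back-door set {Q, R}.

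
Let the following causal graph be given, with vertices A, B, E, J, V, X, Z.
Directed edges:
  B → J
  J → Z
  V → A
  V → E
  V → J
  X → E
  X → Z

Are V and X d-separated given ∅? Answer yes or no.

Yes — V ⊥ X | ∅.

Bayes-Ball from V | ∅ reaches {A,E,J,Z}.
X ∉ reach(V|∅) ⇒ V ⊥ X | ∅.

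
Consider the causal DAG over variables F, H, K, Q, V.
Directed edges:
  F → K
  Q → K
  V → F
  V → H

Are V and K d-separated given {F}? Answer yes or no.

Bayes-Ball from V | {F} reaches {H}.
K ∉ reach(V|{F}) ⇒ V ⊥ K | {F}.

Yes — V ⊥ K | {F}.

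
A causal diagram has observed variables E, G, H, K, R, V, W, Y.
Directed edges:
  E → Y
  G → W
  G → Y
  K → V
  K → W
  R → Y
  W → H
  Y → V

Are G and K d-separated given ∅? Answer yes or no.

Yes — G ⊥ K | ∅.

Bayes-Ball from G | ∅ reaches {H,V,W,Y}.
K ∉ reach(G|∅) ⇒ G ⊥ K | ∅.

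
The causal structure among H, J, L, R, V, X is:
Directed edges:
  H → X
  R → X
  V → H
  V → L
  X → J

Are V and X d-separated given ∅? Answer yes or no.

No — V and X are d-connected given ∅.

Bayes-Ball from V | ∅ reaches {H,J,L,X}.
X ∈ reach(V|∅) ⇒ V ⊥̸ X | ∅.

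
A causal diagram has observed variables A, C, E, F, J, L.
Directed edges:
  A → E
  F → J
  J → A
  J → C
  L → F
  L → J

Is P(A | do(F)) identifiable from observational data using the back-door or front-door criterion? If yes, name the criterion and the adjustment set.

P(A|do(F)): backdoor, adjust for {L}.

desc(F)\{F}={A,C,E,J}; candidates ⊆ {L}.
size 0: {}; under {} F still reaches {A,C,E,J,L} ∋ A.
{L}: F⊥A given {L} in G with F→· removed — back-door holds.
P(A|do(F)) = Σ_{L} P(A|F,L)·P(L).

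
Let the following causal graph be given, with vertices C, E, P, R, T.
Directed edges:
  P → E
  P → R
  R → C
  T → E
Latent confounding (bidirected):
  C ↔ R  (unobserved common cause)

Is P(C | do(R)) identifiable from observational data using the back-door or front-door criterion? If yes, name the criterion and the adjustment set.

desc(R)\{R}={C}; candidates ⊆ {E,P,T}.
R↔C: latent back-door arc(s) into R.
size 0: {}; under {} R still reaches {C,E,P} ∋ C.
size 1: {E}, {P}, {T}; under {E} R still reaches {C,P,T} ∋ C.
size 2: {E,P}, {E,T}, {P,T}; under {E,P} R still reaches {C} ∋ C.
R↔C cannot be blocked by any observed set — no back-door set.
No mediator lies on a directed R→…→C path.
Neither criterion identifies P(C|do(R)) in this graph.

P(C|do(R)): not identifiable (no BD/FD set).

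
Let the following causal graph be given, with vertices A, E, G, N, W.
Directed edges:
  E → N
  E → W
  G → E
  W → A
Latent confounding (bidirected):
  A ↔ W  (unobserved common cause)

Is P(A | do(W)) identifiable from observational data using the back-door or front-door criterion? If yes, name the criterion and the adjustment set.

P(A|do(W)): not identifiable (no BD/FD set).

desc(W)\{W}={A}; candidates ⊆ {E,G,N}.
W↔A: latent back-door arc(s) into W.
size 0: {}; under {} W still reaches {A,E,G,N} ∋ A.
size 1: {E}, {G}, {N}; under {E} W still reaches {A} ∋ A.
size 2: {E,G}, {E,N}, {G,N}; under {E,G} W still reaches {A} ∋ A.
W↔A cannot be blocked by any observed set — no back-door set.
No mediator lies on a directed W→…→A path.
Neither criterion identifies P(A|do(W)) in this graph.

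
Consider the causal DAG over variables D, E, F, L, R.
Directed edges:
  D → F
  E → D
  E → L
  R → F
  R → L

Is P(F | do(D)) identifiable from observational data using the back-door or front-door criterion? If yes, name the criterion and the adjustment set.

desc(D)\{D}={F}; candidates ⊆ {E,L,R}.
∅: D⊥F given ∅ in G with D→· removed — back-door holds.
P(F|do(D)) = P(F|D) — no adjustment needed.

P(F|do(D)): backdoor, adjust for ∅.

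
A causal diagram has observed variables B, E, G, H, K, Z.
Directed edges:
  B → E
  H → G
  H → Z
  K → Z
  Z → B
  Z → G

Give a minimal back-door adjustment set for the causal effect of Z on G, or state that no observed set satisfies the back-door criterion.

Z→G: minimal back-door set {H}.

desc(Z)\{Z}={B,E,G}; candidates ⊆ {H,K}.
size 0: {}; under {} Z still reaches {G,H,K} ∋ G.
{H}: Z⊥G given {H} in G with Z→· removed — back-door holds.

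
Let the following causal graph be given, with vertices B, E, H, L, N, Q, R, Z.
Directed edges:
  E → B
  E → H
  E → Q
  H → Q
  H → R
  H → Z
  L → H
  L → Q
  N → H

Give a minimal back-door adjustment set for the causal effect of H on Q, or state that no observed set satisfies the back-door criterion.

desc(H)\{H}={Q,R,Z}; candidates ⊆ {B,E,L,N}.
size 0: {}; under {} H still reaches {B,E,L,N,Q} ∋ Q.
size 1: {B}, {E}, {L} …(+1); under {B} H still reaches {E,L,N,Q} ∋ Q.
{E,L}: H⊥Q given {E,L} in G with H→· removed — back-door holds.

H→Q: minimal back-door set {E, L}.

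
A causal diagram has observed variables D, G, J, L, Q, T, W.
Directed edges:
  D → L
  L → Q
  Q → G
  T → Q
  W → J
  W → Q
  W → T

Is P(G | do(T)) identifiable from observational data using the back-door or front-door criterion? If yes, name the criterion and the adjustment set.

P(G|do(T)): backdoor, adjust for {W}.

desc(T)\{T}={G,Q}; candidates ⊆ {D,J,L,W}.
size 0: {}; under {} T still reaches {G,J,Q,W} ∋ G.
{W}: T⊥G given {W} in G with T→· removed — back-door holds.
P(G|do(T)) = Σ_{W} P(G|T,W)·P(W).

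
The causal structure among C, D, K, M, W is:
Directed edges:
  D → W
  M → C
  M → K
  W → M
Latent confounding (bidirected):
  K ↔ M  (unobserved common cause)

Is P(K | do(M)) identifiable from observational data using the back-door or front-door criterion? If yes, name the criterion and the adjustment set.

desc(M)\{M}={C,K}; candidates ⊆ {D,W}.
M↔K: latent back-door arc(s) into M.
size 0: {}; under {} M still reaches {D,K,W} ∋ K.
size 1: {D}, {W}; under {D} M still reaches {K,W} ∋ K.
size 2: {D,W}; under {D,W} M still reaches {K} ∋ K.
M↔K cannot be blocked by any observed set — no back-door set.
No mediator lies on a directed M→…→K path.
Neither criterion identifies P(K|do(M)) in this graph.

P(K|do(M)): not identifiable (no BD/FD set).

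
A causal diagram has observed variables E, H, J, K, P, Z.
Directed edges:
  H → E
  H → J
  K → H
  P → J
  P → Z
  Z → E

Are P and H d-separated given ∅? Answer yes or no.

Yes — P ⊥ H | ∅.

Bayes-Ball from P | ∅ reaches {E,J,Z}.
H ∉ reach(P|∅) ⇒ P ⊥ H | ∅.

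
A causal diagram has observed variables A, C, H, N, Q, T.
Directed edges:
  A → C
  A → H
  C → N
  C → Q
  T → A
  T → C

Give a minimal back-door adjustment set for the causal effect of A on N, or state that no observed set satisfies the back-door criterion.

desc(A)\{A}={C,H,N,Q}; candidates ⊆ {T}.
size 0: {}; under {} A still reaches {C,N,Q,T} ∋ N.
{T}: A⊥N given {T} in G with A→· removed — back-door holds.

A→N: minimal back-door set {T}.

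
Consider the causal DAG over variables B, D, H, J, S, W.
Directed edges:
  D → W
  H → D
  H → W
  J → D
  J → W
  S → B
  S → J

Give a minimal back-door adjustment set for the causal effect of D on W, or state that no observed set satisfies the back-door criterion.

D→W: minimal back-door set {H, J}.

desc(D)\{D}={W}; candidates ⊆ {B,H,J,S}.
size 0: {}; under {} D still reaches {B,H,J,S,W} ∋ W.
size 1: {B}, {H}, {J} …(+1); under {B} D still reaches {H,J,S,W} ∋ W.
{H,J}: D⊥W given {H,J} in G with D→· removed — back-door holds.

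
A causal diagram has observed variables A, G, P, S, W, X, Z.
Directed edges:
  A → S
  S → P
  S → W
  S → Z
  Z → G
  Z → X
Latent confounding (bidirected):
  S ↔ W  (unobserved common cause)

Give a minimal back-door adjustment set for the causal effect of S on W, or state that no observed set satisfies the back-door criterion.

S→W: no observed back-door set.

desc(S)\{S}={G,P,W,X,Z}; candidates ⊆ {A}.
S↔W: latent back-door arc(s) into S.
size 0: {}; under {} S still reaches {A,W} ∋ W.
size 1: {A}; under {A} S still reaches {W} ∋ W.
S↔W cannot be blocked by any observed set — no back-door set.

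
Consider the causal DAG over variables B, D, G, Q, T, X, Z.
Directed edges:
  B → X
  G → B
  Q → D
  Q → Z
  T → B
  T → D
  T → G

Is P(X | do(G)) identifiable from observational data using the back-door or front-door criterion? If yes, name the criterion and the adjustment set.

desc(G)\{G}={B,X}; candidates ⊆ {D,Q,T,Z}.
size 0: {}; under {} G still reaches {B,D,T,X} ∋ X.
{T}: G⊥X given {T} in G with G→· removed — back-door holds.
P(X|do(G)) = Σ_{T} P(X|G,T)·P(T).

P(X|do(G)): backdoor, adjust for {T}.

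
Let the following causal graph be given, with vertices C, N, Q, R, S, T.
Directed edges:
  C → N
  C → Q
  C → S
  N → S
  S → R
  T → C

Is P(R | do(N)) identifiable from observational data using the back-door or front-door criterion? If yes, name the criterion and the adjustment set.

P(R|do(N)): backdoor, adjust for {C}.

desc(N)\{N}={R,S}; candidates ⊆ {C,Q,T}.
size 0: {}; under {} N still reaches {C,Q,R,S,T} ∋ R.
{C}: N⊥R given {C} in G with N→· removed — back-door holds.
P(R|do(N)) = Σ_{C} P(R|N,C)·P(C).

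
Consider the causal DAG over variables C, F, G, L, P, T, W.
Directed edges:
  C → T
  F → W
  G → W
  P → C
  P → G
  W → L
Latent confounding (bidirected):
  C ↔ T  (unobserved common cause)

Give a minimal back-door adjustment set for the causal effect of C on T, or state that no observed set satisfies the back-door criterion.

desc(C)\{C}={T}; candidates ⊆ {F,G,L,P,W}.
C↔T: latent back-door arc(s) into C.
size 0: {}; under {} C still reaches {G,L,P,T,W} ∋ T.
size 1: {F}, {G}, {L} …(+2); under {F} C still reaches {G,L,P,T,W} ∋ T.
size 2: {F,G}, {F,L}, {F,P} …(+7); under {F,G} C still reaches {P,T} ∋ T.
C↔T cannot be blocked by any observed set — no back-door set.

C→T: no observed back-door set.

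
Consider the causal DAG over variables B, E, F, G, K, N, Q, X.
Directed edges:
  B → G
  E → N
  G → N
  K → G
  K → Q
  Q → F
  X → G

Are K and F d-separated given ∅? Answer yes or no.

No — K and F are d-connected given ∅.

Bayes-Ball from K | ∅ reaches {F,G,N,Q}.
F ∈ reach(K|∅) ⇒ K ⊥̸ F | ∅.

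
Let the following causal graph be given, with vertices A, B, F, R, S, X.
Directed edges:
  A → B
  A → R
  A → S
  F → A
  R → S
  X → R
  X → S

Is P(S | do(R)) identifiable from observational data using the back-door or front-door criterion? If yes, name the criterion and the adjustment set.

P(S|do(R)): backdoor, adjust for {A, X}.

desc(R)\{R}={S}; candidates ⊆ {A,B,F,X}.
size 0: {}; under {} R still reaches {A,B,F,S,X} ∋ S.
size 1: {A}, {B}, {F} …(+1); under {A} R still reaches {S,X} ∋ S.
{A,X}: R⊥S given {A,X} in G with R→· removed — back-door holds.
P(S|do(R)) = Σ_{A,X} P(S|R,A,X)·P(A,X).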